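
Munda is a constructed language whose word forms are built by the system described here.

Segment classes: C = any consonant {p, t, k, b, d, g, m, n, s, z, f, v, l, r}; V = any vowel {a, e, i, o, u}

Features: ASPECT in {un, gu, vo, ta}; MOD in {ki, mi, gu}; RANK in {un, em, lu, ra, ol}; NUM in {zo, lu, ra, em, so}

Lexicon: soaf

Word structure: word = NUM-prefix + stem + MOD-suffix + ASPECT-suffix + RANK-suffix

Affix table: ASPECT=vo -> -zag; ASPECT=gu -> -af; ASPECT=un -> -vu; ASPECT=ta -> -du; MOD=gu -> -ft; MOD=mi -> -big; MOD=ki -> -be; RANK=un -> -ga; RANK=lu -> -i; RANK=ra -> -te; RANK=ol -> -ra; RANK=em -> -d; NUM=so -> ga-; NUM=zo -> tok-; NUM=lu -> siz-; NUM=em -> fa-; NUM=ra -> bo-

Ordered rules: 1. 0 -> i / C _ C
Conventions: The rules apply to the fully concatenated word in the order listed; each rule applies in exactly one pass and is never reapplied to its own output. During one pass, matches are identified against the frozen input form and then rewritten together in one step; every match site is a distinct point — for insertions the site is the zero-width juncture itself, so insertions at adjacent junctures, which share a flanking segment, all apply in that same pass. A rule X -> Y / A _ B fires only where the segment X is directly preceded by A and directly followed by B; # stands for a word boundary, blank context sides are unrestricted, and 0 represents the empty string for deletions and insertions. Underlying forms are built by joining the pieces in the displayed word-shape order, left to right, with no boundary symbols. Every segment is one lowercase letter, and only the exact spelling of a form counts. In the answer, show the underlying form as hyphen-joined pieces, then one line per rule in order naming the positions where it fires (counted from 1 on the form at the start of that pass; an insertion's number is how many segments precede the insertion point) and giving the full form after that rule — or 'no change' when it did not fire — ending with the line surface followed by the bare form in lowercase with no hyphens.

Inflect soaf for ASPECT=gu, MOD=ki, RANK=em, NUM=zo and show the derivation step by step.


underlying: tok-soaf-be-af-d
1. 0 -> i / C _ C: inserts after position(s) 3, 7, 11: tokisoafibeafid
surface: tokisoafibeafid


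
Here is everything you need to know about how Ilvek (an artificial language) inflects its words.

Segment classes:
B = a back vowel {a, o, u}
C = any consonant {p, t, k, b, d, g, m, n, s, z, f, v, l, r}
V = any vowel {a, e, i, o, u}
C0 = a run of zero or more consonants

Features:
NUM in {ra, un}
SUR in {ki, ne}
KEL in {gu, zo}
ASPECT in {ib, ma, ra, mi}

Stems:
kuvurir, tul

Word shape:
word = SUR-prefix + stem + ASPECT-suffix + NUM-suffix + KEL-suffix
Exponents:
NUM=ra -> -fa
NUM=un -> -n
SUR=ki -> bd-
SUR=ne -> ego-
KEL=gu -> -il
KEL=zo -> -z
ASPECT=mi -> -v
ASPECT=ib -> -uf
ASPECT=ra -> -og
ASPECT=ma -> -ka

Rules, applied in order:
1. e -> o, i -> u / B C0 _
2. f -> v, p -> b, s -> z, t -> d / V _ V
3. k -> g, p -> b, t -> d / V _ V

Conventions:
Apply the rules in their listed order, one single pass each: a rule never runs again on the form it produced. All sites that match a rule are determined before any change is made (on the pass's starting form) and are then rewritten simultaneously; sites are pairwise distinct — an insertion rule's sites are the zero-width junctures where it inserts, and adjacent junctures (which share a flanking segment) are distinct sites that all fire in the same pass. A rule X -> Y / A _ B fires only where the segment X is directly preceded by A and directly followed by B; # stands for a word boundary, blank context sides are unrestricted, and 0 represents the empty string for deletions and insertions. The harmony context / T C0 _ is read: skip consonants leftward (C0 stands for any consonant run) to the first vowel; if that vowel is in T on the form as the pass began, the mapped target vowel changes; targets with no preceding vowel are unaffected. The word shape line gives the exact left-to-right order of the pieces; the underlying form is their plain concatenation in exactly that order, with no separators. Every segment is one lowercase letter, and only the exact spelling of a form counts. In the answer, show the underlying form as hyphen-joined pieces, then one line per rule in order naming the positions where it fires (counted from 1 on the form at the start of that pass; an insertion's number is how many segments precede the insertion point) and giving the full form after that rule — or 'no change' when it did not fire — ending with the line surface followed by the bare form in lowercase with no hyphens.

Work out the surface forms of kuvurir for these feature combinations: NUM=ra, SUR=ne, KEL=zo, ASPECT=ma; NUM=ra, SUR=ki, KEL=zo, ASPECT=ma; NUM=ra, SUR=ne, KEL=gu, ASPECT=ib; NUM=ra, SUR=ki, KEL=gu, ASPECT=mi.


cell NUM=ra, SUR=ne, KEL=zo, ASPECT=ma:
underlying: ego-kuvurir-ka-fa-z
1. e -> o, i -> u / B C0 _: fires at position(s) 9: egokuvururkafaz
2. f -> v, p -> b, s -> z, t -> d / V _ V: fires at position(s) 13: egokuvururkavaz
3. k -> g, p -> b, t -> d / V _ V: fires at position(s) 4: egoguvururkavaz
surface: egoguvururkavaz

cell NUM=ra, SUR=ki, KEL=zo, ASPECT=ma:
underlying: bd-kuvurir-ka-fa-z
1. e -> o, i -> u / B C0 _: fires at position(s) 8: bdkuvururkafaz
2. f -> v, p -> b, s -> z, t -> d / V _ V: fires at position(s) 12: bdkuvururkavaz
3. k -> g, p -> b, t -> d / V _ V: no change
surface: bdkuvururkavaz

cell NUM=ra, SUR=ne, KEL=gu, ASPECT=ib:
underlying: ego-kuvurir-uf-fa-il
1. e -> o, i -> u / B C0 _: fires at position(s) 9, 15: egokuvururuffaul
2. f -> v, p -> b, s -> z, t -> d / V _ V: no change
3. k -> g, p -> b, t -> d / V _ V: fires at position(s) 4: egoguvururuffaul
surface: egoguvururuffaul

cell NUM=ra, SUR=ki, KEL=gu, ASPECT=mi:
underlying: bd-kuvurir-v-fa-il
1. e -> o, i -> u / B C0 _: fires at position(s) 8, 13: bdkuvururvfaul
2. f -> v, p -> b, s -> z, t -> d / V _ V: no change
3. k -> g, p -> b, t -> d / V _ V: no change
surface: bdkuvururvfaul


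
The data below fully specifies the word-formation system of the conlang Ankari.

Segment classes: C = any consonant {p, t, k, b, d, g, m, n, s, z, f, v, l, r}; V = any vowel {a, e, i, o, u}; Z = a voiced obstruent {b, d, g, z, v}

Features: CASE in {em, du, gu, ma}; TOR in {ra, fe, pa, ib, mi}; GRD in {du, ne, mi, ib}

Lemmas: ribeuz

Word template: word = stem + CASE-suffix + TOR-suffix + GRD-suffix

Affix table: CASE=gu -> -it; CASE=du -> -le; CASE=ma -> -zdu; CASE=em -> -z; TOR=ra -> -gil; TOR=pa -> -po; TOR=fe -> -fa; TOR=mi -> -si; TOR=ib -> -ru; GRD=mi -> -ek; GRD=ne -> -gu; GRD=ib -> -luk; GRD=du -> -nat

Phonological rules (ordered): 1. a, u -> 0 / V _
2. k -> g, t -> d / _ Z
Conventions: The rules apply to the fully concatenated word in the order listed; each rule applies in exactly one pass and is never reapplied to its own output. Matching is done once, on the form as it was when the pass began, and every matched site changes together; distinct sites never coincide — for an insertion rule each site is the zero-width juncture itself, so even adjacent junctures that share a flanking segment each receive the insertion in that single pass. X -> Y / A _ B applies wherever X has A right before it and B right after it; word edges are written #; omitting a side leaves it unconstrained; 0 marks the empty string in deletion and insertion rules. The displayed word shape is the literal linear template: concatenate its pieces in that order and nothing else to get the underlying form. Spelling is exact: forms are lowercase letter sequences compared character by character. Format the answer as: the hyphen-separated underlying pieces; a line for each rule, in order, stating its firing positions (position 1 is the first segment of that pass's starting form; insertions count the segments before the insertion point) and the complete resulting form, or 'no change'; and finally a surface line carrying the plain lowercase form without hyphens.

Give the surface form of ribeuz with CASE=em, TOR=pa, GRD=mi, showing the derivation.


underlying: ribeuz-z-po-ek
1. a, u -> 0 / V _: fires at position(s) 5: ribezzpoek
2. k -> g, t -> d / _ Z: no change
surface: ribezzpoek


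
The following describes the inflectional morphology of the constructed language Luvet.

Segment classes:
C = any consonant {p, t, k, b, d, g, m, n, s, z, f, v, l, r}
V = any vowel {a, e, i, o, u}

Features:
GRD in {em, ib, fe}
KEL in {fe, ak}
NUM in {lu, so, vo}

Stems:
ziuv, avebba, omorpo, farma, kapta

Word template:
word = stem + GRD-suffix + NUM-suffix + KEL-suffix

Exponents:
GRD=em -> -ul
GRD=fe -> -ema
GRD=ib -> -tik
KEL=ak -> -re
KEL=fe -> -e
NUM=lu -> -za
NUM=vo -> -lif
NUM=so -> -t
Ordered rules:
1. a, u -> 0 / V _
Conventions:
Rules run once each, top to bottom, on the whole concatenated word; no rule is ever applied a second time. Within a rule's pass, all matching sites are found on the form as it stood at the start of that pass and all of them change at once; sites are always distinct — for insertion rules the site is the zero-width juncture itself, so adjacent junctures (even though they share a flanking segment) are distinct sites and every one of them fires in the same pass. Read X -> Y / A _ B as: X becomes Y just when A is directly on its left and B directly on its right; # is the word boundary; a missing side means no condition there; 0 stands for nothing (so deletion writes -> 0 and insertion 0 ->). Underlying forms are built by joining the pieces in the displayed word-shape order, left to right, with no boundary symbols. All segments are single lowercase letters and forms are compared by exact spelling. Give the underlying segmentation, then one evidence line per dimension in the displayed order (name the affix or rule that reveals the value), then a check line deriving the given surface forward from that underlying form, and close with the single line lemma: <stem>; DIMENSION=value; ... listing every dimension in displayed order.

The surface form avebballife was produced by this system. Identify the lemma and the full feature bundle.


underlying: avebba-ul-lif-e
GRD=em - signalled by the affix -ul
KEL=fe - signalled by the affix -e
NUM=vo - signalled by the affix -lif
check: avebbaullife -> avebballife
lemma: avebba; GRD=em; KEL=fe; NUM=vo


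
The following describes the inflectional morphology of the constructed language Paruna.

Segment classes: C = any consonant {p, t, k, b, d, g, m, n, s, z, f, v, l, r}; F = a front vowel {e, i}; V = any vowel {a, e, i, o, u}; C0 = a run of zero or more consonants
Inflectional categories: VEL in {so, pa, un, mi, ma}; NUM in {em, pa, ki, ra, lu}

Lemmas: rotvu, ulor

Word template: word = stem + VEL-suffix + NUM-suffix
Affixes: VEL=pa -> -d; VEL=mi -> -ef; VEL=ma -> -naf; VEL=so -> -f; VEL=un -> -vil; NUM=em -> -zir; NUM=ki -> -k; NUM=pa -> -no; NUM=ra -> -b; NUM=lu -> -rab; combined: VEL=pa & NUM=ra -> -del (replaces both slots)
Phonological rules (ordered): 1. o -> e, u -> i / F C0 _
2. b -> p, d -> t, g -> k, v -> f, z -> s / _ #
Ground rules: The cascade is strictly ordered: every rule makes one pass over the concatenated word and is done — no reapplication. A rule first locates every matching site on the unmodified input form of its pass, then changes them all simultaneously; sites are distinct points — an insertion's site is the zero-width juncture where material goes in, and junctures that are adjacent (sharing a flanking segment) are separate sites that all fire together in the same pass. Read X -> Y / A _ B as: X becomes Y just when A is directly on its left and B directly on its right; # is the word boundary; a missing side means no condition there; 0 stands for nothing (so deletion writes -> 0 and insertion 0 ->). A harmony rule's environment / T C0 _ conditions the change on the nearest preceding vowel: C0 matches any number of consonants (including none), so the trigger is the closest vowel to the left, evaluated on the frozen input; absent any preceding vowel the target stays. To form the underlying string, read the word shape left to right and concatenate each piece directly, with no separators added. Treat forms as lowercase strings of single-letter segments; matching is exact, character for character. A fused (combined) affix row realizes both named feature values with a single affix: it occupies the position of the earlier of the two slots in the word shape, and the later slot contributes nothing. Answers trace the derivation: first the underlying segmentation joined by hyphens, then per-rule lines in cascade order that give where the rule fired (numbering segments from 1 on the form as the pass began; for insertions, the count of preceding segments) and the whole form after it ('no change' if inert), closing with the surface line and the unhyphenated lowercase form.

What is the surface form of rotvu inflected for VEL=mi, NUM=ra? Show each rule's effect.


underlying: rotvu-ef-b
1. o -> e, u -> i / F C0 _: no change
2. b -> p, d -> t, g -> k, v -> f, z -> s / _ #: fires at position(s) 8: rotvuefp
surface: rotvuefp


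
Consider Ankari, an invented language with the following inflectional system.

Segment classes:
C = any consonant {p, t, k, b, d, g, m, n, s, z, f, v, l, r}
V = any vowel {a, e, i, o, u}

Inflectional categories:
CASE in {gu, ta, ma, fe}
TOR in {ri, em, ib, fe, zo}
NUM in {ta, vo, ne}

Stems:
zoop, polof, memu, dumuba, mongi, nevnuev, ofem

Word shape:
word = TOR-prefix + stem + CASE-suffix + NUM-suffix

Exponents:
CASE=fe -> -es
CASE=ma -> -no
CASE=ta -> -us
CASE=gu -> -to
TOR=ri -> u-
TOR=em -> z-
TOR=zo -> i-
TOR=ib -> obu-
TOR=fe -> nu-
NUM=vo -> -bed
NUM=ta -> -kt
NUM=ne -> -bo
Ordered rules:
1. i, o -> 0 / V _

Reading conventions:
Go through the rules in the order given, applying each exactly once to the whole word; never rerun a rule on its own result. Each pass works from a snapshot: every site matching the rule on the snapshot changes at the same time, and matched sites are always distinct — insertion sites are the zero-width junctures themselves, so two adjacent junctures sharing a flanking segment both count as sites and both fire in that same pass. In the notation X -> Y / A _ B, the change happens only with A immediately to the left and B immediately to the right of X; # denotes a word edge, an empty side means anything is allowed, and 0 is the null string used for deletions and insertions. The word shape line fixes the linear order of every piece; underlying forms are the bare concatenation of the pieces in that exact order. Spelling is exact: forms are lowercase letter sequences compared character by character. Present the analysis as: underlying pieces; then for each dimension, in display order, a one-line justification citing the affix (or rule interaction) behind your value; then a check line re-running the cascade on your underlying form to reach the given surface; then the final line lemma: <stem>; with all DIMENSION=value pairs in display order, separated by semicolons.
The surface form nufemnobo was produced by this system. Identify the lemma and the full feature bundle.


underlying: nu-ofem-no-bo
CASE=ma - signalled by the affix -no
TOR=fe - signalled by the affix nu-
NUM=ne - signalled by the affix -bo
check: nuofemnobo -> nufemnobo
lemma: ofem; CASE=ma; TOR=fe; NUM=ne


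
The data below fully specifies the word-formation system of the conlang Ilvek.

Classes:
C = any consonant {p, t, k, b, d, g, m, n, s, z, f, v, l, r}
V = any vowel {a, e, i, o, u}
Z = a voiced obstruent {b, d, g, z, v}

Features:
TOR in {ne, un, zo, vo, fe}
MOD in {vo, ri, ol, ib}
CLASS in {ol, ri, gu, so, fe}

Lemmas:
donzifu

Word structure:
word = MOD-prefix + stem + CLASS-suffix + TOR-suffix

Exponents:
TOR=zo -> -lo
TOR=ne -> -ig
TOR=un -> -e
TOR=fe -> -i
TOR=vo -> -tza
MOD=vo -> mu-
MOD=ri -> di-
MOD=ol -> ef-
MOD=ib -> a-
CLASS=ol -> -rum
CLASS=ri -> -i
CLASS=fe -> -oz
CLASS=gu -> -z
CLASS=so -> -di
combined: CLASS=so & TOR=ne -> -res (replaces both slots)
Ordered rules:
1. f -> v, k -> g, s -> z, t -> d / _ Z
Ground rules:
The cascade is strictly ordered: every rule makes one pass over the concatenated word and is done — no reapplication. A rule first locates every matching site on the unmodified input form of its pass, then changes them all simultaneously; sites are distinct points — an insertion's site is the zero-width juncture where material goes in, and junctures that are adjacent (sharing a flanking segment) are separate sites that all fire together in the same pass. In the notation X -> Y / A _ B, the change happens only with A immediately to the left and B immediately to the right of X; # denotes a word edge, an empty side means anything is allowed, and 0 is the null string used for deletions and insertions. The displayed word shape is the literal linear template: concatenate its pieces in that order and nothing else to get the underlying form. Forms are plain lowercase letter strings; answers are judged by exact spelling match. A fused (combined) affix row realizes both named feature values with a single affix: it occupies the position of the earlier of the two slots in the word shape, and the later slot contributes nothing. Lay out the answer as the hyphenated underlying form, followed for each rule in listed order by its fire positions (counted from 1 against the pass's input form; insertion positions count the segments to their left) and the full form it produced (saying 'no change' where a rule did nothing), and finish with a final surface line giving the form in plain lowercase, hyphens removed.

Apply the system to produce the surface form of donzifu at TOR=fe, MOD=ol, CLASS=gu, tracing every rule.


underlying: ef-donzifu-z-i
1. f -> v, k -> g, s -> z, t -> d / _ Z: fires at position(s) 2: evdonzifuzi
surface: evdonzifuzi


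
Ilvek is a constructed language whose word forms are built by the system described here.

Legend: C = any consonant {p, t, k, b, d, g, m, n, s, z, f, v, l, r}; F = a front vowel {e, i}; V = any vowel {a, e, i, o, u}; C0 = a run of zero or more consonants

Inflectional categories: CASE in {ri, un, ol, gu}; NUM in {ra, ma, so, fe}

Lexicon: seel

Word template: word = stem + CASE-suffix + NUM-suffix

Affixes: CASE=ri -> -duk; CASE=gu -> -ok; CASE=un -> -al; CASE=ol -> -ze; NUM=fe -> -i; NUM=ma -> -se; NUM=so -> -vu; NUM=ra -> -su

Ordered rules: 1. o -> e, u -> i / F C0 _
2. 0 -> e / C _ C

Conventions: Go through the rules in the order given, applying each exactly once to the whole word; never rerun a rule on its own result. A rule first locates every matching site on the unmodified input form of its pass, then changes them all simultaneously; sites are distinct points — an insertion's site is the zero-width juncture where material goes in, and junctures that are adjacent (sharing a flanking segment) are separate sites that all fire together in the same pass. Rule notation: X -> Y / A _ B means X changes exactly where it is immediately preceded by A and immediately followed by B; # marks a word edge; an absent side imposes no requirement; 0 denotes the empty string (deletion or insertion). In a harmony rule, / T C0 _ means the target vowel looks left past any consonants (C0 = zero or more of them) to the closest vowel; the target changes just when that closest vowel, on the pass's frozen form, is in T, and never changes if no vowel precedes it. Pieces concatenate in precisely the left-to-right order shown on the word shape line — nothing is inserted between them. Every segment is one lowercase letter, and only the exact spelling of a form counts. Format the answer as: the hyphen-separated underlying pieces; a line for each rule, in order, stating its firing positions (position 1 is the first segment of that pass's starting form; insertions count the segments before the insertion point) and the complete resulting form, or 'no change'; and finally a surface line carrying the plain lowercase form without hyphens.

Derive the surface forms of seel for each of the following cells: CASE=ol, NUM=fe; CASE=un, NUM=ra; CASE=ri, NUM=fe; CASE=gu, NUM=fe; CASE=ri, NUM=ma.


cell CASE=ol, NUM=fe:
underlying: seel-ze-i
1. o -> e, u -> i / F C0 _: no change
2. 0 -> e / C _ C: inserts after position(s) 4: seelezei
surface: seelezei

cell CASE=un, NUM=ra:
underlying: seel-al-su
1. o -> e, u -> i / F C0 _: no change
2. 0 -> e / C _ C: inserts after position(s) 6: seelalesu
surface: seelalesu

cell CASE=ri, NUM=fe:
underlying: seel-duk-i
1. o -> e, u -> i / F C0 _: fires at position(s) 6: seeldiki
2. 0 -> e / C _ C: inserts after position(s) 4: seelediki
surface: seelediki

cell CASE=gu, NUM=fe:
underlying: seel-ok-i
1. o -> e, u -> i / F C0 _: fires at position(s) 5: seeleki
2. 0 -> e / C _ C: no change
surface: seeleki

cell CASE=ri, NUM=ma:
underlying: seel-duk-se
1. o -> e, u -> i / F C0 _: fires at position(s) 6: seeldikse
2. 0 -> e / C _ C: inserts after position(s) 4, 7: seeledikese
surface: seeledikese


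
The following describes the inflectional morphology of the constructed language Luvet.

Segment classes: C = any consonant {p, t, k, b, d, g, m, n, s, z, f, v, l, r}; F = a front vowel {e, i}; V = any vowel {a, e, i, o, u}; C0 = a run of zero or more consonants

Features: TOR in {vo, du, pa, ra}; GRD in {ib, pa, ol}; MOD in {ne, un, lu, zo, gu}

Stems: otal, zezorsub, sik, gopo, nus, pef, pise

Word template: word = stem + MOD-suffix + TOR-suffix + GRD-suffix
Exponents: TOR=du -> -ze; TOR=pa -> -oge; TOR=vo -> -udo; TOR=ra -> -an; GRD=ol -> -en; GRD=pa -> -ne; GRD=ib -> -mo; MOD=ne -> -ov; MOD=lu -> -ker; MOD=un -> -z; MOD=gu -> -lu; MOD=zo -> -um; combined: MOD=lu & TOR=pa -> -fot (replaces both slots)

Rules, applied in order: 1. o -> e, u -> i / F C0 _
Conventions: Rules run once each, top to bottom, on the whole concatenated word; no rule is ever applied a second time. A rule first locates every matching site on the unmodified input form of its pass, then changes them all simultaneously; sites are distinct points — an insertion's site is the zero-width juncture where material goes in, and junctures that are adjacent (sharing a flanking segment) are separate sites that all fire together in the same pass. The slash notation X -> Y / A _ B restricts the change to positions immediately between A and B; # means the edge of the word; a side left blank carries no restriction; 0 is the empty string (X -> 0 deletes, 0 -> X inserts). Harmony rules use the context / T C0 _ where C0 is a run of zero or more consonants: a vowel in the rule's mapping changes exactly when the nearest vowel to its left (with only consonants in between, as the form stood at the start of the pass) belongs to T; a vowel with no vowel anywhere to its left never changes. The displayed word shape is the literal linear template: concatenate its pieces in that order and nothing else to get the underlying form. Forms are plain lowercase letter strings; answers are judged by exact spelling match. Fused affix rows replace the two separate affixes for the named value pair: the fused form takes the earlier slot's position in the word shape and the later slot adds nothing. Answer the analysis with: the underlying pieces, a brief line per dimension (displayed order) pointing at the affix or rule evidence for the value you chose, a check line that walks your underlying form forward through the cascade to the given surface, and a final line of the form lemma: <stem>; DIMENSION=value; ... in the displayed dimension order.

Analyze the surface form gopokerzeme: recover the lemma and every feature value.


underlying: gopo-ker-ze-mo
TOR=du - signalled by the affix -ze
GRD=ib - signalled by the affix -mo
MOD=lu - signalled by the affix -ker
check: gopokerzemo -> gopokerzeme
lemma: gopo; TOR=du; GRD=ib; MOD=lu


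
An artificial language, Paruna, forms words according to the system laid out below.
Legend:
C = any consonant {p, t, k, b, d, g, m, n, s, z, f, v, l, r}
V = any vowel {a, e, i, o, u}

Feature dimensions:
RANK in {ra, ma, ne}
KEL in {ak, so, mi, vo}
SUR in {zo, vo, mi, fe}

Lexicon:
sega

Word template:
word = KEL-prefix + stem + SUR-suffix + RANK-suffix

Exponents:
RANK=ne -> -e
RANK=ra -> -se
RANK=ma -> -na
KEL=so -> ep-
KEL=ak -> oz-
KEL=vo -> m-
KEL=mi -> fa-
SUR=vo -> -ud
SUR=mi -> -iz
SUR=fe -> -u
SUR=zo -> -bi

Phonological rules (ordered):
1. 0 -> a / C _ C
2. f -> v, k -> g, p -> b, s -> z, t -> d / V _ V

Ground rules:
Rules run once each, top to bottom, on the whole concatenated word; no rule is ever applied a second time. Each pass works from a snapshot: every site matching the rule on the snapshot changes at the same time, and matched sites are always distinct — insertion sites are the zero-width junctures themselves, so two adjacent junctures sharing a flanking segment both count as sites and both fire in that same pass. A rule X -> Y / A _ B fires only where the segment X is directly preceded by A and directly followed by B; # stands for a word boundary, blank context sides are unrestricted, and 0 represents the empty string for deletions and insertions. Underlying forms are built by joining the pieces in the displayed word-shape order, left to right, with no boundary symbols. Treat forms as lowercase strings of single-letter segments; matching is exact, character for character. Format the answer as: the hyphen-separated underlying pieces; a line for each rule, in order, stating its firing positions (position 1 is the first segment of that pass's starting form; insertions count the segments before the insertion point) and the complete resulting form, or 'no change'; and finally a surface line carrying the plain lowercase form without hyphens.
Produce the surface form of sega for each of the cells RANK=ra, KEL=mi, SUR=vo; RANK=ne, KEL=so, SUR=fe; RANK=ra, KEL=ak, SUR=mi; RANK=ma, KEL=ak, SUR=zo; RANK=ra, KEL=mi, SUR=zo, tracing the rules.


cell RANK=ra, KEL=mi, SUR=vo:
underlying: fa-sega-ud-se
1. 0 -> a / C _ C: inserts after position(s) 8: fasegaudase
2. f -> v, k -> g, p -> b, s -> z, t -> d / V _ V: fires at position(s) 3, 10: fazegaudaze
surface: fazegaudaze

cell RANK=ne, KEL=so, SUR=fe:
underlying: ep-sega-u-e
1. 0 -> a / C _ C: inserts after position(s) 2: epasegaue
2. f -> v, k -> g, p -> b, s -> z, t -> d / V _ V: fires at position(s) 2, 4: ebazegaue
surface: ebazegaue

cell RANK=ra, KEL=ak, SUR=mi:
underlying: oz-sega-iz-se
1. 0 -> a / C _ C: inserts after position(s) 2, 8: ozasegaizase
2. f -> v, k -> g, p -> b, s -> z, t -> d / V _ V: fires at position(s) 4, 11: ozazegaizaze
surface: ozazegaizaze

cell RANK=ma, KEL=ak, SUR=zo:
underlying: oz-sega-bi-na
1. 0 -> a / C _ C: inserts after position(s) 2: ozasegabina
2. f -> v, k -> g, p -> b, s -> z, t -> d / V _ V: fires at position(s) 4: ozazegabina
surface: ozazegabina

cell RANK=ra, KEL=mi, SUR=zo:
underlying: fa-sega-bi-se
1. 0 -> a / C _ C: no change
2. f -> v, k -> g, p -> b, s -> z, t -> d / V _ V: fires at position(s) 3, 9: fazegabize
surface: fazegabize


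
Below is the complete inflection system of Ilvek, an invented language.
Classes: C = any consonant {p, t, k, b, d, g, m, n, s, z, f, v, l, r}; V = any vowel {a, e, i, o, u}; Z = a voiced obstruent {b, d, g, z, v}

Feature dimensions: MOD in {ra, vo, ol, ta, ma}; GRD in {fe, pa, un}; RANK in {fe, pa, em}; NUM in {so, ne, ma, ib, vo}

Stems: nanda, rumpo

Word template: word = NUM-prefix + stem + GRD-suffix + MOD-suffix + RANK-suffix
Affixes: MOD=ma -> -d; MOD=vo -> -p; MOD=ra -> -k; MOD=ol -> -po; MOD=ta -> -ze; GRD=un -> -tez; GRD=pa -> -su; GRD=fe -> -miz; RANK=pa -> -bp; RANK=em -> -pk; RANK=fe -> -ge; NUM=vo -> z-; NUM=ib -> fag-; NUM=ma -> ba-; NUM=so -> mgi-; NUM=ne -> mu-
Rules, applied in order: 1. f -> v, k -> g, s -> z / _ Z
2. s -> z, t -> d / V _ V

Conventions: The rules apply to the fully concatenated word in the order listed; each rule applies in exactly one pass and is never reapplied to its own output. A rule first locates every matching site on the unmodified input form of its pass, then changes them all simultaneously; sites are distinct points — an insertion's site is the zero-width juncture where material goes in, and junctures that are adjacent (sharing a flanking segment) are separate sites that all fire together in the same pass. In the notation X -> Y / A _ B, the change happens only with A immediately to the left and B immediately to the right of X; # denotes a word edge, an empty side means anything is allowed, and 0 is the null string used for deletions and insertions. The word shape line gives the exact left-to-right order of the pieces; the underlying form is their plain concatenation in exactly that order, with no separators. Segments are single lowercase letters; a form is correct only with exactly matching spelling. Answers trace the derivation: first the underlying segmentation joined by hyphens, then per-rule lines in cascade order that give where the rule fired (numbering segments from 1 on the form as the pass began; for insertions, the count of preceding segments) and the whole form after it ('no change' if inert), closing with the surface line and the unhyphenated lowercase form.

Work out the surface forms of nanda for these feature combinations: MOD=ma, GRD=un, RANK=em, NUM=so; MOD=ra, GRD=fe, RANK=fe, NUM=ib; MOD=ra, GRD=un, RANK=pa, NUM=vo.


cell MOD=ma, GRD=un, RANK=em, NUM=so:
underlying: mgi-nanda-tez-d-pk
1. f -> v, k -> g, s -> z / _ Z: no change
2. s -> z, t -> d / V _ V: fires at position(s) 9: mginandadezdpk
surface: mginandadezdpk

cell MOD=ra, GRD=fe, RANK=fe, NUM=ib:
underlying: fag-nanda-miz-k-ge
1. f -> v, k -> g, s -> z / _ Z: fires at position(s) 12: fagnandamizgge
2. s -> z, t -> d / V _ V: no change
surface: fagnandamizgge

cell MOD=ra, GRD=un, RANK=pa, NUM=vo:
underlying: z-nanda-tez-k-bp
1. f -> v, k -> g, s -> z / _ Z: fires at position(s) 10: znandatezgbp
2. s -> z, t -> d / V _ V: fires at position(s) 7: znandadezgbp
surface: znandadezgbp


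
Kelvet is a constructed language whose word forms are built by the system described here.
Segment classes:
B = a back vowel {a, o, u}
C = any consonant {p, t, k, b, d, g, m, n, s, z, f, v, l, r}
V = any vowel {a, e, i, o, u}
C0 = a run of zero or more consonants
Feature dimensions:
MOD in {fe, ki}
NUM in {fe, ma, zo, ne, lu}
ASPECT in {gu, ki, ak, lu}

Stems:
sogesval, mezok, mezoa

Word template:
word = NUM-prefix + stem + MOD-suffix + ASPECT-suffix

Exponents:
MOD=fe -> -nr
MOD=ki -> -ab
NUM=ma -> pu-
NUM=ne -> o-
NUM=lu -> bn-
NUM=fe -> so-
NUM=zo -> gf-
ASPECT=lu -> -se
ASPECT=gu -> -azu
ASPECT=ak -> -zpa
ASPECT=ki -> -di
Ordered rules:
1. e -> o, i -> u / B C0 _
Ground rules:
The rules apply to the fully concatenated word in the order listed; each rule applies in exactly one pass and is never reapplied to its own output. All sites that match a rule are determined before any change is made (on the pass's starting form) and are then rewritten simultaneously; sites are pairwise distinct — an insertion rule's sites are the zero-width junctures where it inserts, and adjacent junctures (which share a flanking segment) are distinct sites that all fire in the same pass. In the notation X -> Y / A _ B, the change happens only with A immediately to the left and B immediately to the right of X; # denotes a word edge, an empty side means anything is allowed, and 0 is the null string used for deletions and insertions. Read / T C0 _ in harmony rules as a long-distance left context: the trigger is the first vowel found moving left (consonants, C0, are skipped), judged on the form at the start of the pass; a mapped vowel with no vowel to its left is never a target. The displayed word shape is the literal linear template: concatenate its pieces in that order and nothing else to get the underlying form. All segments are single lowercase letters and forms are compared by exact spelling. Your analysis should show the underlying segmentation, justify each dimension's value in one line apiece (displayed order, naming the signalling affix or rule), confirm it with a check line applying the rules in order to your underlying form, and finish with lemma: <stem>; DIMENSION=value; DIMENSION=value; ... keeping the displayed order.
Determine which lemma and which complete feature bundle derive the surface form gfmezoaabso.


underlying: gf-mezoa-ab-se
MOD=ki - signalled by the affix -ab
NUM=zo - signalled by the affix gf-
ASPECT=lu - signalled by the affix -se
check: gfmezoaabse -> gfmezoaabso
lemma: mezoa; MOD=ki; NUM=zo; ASPECT=lu


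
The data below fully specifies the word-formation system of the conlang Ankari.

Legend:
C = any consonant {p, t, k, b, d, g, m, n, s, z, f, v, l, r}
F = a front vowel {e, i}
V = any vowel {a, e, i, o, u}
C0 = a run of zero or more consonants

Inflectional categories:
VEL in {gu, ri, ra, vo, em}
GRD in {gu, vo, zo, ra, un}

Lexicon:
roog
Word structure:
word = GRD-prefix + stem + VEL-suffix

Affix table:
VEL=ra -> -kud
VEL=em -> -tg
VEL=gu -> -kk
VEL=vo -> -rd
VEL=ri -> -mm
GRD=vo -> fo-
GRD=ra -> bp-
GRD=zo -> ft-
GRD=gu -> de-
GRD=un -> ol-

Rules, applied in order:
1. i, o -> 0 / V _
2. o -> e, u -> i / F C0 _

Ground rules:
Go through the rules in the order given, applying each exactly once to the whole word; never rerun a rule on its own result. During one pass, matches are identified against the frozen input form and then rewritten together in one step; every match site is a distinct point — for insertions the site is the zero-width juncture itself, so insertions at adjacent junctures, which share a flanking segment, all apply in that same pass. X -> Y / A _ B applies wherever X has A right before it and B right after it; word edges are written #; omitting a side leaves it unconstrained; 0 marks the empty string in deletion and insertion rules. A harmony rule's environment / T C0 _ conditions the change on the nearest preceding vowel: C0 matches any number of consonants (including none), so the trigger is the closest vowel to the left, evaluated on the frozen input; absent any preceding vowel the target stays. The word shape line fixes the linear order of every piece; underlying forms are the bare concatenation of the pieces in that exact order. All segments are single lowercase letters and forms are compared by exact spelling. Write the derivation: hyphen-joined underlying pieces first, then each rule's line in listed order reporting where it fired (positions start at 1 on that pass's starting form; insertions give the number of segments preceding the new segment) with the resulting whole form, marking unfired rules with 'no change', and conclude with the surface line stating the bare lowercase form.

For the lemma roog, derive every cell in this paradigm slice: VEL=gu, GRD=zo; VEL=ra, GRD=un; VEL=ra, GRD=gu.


cell VEL=gu, GRD=zo:
underlying: ft-roog-kk
1. i, o -> 0 / V _: fires at position(s) 5: ftrogkk
2. o -> e, u -> i / F C0 _: no change
surface: ftrogkk

cell VEL=ra, GRD=un:
underlying: ol-roog-kud
1. i, o -> 0 / V _: fires at position(s) 5: olrogkud
2. o -> e, u -> i / F C0 _: no change
surface: olrogkud

cell VEL=ra, GRD=gu:
underlying: de-roog-kud
1. i, o -> 0 / V _: fires at position(s) 5: derogkud
2. o -> e, u -> i / F C0 _: fires at position(s) 4: deregkud
surface: deregkud


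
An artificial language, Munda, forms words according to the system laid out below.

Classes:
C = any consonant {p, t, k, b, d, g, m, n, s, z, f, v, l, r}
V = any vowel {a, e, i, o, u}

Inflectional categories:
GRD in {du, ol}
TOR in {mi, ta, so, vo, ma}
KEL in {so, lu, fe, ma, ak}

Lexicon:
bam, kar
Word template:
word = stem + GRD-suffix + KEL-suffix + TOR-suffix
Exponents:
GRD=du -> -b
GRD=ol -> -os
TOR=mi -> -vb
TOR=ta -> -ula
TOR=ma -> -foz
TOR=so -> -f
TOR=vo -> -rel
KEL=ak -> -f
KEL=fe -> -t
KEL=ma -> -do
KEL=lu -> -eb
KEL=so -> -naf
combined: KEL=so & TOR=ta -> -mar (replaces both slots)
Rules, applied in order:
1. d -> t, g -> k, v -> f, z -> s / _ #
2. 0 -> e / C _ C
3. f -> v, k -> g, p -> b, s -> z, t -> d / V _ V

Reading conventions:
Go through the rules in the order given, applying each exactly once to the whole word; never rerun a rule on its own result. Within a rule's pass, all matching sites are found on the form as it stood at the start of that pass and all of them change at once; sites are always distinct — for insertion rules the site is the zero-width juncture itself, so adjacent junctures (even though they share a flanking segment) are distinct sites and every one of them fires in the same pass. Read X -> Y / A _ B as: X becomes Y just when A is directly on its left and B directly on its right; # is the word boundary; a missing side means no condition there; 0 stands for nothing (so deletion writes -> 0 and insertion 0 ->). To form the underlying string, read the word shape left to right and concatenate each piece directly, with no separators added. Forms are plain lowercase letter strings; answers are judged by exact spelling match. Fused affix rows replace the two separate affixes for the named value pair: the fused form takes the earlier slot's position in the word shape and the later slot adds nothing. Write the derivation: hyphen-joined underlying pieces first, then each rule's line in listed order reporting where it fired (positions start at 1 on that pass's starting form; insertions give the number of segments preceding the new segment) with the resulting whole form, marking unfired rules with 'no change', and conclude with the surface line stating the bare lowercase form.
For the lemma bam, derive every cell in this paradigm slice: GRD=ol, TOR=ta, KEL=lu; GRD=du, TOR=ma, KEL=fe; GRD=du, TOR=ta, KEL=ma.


cell GRD=ol, TOR=ta, KEL=lu:
underlying: bam-os-eb-ula
1. d -> t, g -> k, v -> f, z -> s / _ #: no change
2. 0 -> e / C _ C: no change
3. f -> v, k -> g, p -> b, s -> z, t -> d / V _ V: fires at position(s) 5: bamozebula
surface: bamozebula

cell GRD=du, TOR=ma, KEL=fe:
underlying: bam-b-t-foz
1. d -> t, g -> k, v -> f, z -> s / _ #: fires at position(s) 8: bambtfos
2. 0 -> e / C _ C: inserts after position(s) 3, 4, 5: bamebetefos
3. f -> v, k -> g, p -> b, s -> z, t -> d / V _ V: fires at position(s) 7, 9: bamebedevos
surface: bamebedevos

cell GRD=du, TOR=ta, KEL=ma:
underlying: bam-b-do-ula
1. d -> t, g -> k, v -> f, z -> s / _ #: no change
2. 0 -> e / C _ C: inserts after position(s) 3, 4: bamebedoula
3. f -> v, k -> g, p -> b, s -> z, t -> d / V _ V: no change
surface: bamebedoula


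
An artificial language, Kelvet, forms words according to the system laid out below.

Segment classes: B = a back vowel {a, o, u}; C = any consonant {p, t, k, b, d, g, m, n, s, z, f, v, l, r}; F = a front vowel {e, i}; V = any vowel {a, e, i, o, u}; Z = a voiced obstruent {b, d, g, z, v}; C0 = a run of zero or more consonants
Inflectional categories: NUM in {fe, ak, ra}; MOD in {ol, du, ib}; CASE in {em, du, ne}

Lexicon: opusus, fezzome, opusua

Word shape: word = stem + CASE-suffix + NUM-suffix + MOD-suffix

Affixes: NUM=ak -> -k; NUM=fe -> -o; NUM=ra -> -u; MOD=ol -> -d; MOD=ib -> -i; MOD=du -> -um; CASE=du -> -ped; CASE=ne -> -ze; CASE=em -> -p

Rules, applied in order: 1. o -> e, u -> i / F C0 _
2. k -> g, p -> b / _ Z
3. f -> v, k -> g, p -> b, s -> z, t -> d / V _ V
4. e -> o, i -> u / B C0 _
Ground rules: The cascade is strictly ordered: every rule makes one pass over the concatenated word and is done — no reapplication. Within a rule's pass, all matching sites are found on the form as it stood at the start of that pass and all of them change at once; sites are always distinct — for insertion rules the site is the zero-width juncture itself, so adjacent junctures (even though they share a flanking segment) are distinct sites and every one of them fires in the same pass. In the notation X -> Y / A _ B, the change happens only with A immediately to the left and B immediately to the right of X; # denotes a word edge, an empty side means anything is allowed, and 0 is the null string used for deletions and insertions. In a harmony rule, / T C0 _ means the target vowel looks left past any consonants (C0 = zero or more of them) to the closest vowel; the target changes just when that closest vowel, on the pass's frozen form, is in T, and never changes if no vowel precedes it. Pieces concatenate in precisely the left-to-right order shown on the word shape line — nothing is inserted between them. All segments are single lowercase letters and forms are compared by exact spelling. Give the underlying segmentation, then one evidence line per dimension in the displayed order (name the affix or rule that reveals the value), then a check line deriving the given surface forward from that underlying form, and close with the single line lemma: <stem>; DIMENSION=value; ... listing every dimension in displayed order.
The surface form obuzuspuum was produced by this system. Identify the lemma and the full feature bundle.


underlying: opusus-p-u-um
NUM=ra - signalled by the affix -u
MOD=du - signalled by the affix -um
CASE=em - signalled by the affix -p
check: opususpuum -> opususpuum -> opususpuum -> obuzuspuum -> obuzuspuum
lemma: opusus; NUM=ra; MOD=du; CASE=em
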